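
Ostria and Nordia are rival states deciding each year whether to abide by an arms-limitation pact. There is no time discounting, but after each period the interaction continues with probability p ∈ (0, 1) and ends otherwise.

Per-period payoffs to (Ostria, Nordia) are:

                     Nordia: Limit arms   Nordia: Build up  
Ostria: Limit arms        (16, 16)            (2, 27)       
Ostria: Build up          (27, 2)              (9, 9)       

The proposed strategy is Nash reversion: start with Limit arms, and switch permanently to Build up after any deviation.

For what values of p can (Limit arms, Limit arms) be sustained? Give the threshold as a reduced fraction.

11/18

Expected cooperation value is 16 + p·16 + p²·16 + … = 16/(1−p); deviation gives 27 + p·9/(1−p).
16 ≥ 27(1−p) + 9p ⇒ 18p ≥ 11 ⇒ p ≥ 11/18.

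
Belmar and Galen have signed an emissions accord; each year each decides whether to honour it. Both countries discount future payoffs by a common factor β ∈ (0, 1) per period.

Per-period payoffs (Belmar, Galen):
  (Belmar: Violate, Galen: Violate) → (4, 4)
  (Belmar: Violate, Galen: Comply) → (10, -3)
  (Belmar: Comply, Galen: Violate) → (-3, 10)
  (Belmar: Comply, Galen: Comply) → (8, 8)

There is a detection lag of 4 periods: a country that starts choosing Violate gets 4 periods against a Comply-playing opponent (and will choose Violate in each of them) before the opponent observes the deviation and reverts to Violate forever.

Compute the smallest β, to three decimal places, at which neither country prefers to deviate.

0.760

The best deviation is to choose Violate for all 4 undetected periods, earning 10 each, then 4 forever once detected.
Deviation value: 10(1−β^4)/(1−β) + 4β^4/(1−β); cooperation value: 8/(1−β).
IC: 8 ≥ 10(1−β^4) + 4β^4 = 10 − 6β^4.
So β^4 ≥ 2/6 = 1/3, giving β ≥ (1/3)^(1/4) ≈ 0.760.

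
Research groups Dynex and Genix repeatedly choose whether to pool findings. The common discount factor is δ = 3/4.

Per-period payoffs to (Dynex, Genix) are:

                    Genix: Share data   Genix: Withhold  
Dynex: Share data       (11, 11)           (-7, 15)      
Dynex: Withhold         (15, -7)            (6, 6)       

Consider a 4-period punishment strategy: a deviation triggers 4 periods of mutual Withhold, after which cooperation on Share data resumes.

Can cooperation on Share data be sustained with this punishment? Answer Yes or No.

IC: δ+…+δ^4 ≥ (15−11)/(11−6) = 4/5.
At δ = 3/4: partial sum = 2.0508 ≥ 0.8000. Cooperation sustainable.

Yes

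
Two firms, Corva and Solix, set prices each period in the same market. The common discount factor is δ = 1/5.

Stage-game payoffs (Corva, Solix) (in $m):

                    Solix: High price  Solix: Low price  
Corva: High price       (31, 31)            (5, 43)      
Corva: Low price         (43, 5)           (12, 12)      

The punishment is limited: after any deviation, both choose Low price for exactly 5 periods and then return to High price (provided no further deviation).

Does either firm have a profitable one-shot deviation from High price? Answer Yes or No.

Yes

A one-shot deviation gives 43 now, then 12 for 5 periods, then back to 31.
Gain from deviating: (43−31) today; loss: (31−12) in each of the next 5 periods.
No-deviation condition: (31−12)(δ+…+δ^5) ≥ 43−31, i.e. δ+…+δ^5 ≥ 12/19.
At δ = 1/5: δ+…+δ^5 = 0.2499 < 0.6316.
So cooperation is not sustainable.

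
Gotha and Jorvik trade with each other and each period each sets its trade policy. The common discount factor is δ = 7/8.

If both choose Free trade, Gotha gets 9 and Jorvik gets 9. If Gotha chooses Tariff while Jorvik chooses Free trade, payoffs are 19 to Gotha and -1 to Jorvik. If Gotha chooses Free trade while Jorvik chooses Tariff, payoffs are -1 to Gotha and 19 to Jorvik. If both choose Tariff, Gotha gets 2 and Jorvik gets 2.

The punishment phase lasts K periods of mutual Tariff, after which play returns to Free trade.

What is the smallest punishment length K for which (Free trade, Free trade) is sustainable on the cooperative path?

No profitable deviation requires (9−2)(δ+…+δ^K) ≥ 19−9, i.e. δ+…+δ^K ≥ 10/7 ≈ 1.4286.
With δ = 7/8, the partial sums are K=1: 0.8750, K=2: 1.6406.
K = 2 is the first length at which the sum reaches 1.4286.

2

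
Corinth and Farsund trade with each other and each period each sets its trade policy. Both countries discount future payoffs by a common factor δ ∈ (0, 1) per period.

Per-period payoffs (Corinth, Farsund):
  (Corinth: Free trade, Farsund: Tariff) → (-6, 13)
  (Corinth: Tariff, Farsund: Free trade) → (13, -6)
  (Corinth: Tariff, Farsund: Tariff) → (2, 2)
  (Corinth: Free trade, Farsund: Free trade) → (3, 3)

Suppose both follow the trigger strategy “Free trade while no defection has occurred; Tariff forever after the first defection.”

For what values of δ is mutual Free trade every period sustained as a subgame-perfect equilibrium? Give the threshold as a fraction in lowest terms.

Cooperation forever yields 3 each period: 3/(1−δ).
Deviating yields 13 once, then 2 forever: 13 + 2δ/(1−δ).
No profitable deviation requires 3/(1−δ) ≥ 13 + 2δ/(1−δ).
Multiplying by (1−δ): 3 ≥ 13(1−δ) + 2δ = 13 − 11δ.
So 11δ ≥ 10, i.e. δ ≥ 10/11.

10/11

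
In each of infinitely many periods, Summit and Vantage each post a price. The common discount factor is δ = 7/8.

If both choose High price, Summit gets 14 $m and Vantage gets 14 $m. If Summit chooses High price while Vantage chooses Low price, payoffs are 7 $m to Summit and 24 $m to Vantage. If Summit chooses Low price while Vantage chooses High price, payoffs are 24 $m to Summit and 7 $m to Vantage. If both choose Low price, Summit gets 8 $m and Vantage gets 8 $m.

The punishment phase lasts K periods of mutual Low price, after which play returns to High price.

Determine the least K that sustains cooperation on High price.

3

No profitable deviation requires (14−8)(δ+…+δ^K) ≥ 24−14, i.e. δ+…+δ^K ≥ 5/3 ≈ 1.6667.
With δ = 7/8, the partial sums are K=1: 0.8750, K=2: 1.6406, K=3: 2.3105.
K = 3 is the first length at which the sum reaches 1.6667.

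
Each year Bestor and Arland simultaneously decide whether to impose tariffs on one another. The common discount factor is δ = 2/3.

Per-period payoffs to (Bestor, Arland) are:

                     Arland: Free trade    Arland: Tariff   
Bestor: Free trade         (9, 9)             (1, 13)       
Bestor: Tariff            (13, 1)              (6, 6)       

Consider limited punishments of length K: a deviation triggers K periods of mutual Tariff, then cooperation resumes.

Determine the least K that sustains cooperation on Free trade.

IC: δ(1−δ^K)/(1−δ) ≥ (13−9)/(9−6) = 4/3.
With δ = 2/3: need 1 − δ^K ≥ 4/3·(1−2/3)/(2/3), i.e. δ^K ≤ 0.3333.
Since (2/3)^2 = 0.4444 and (2/3)^3 = 0.2963, the smallest such K is 3.

3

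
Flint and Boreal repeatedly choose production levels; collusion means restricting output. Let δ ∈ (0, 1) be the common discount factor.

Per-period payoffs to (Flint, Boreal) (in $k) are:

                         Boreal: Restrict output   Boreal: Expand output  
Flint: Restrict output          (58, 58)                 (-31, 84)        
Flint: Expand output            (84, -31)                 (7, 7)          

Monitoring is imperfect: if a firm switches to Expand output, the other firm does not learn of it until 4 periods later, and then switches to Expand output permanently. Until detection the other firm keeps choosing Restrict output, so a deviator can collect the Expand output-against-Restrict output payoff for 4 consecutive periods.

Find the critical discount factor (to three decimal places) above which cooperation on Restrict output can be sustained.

Deviating for the 4 undetected periods gains 84−58 = 26 per period over cooperation, then loses 58−7 = 51 per period forever once punishment starts.
Gain: 26(1 + δ + … + δ^3); loss: 51·δ^4/(1−δ).
No profitable deviation ⇔ 26(1−δ^4) ≤ 51·δ^4, i.e. δ^4 ≥ 26/(26+51) = 26/77.
Hence δ ≥ (26/77)^(1/4) ≈ 0.762.

0.762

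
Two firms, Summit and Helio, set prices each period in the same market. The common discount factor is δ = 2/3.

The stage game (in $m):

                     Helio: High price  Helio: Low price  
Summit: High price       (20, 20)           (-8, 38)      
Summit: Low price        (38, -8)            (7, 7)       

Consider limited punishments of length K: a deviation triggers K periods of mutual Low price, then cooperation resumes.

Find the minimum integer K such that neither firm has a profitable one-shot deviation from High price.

Need Σ_{k=1}^{K} δ^k ≥ (38−20)/(20−7) = 1.3846 at δ = 2/3.
At K = 2 the sum is 1.1111 < 1.3846; at K = 3 it is 1.4074 ≥ 1.3846.
So the minimum punishment length is K = 3.

3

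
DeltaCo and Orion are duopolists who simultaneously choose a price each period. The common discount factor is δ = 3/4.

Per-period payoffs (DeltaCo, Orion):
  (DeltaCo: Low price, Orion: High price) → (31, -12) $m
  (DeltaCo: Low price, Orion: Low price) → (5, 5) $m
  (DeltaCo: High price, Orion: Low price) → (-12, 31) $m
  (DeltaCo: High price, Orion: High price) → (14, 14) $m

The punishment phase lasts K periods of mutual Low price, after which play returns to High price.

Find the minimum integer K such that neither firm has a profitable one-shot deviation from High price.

4

IC: δ(1−δ^K)/(1−δ) ≥ (31−14)/(14−5) = 17/9.
With δ = 3/4: need 1 − δ^K ≥ 17/9·(1−3/4)/(3/4), i.e. δ^K ≤ 0.3704.
Since (3/4)^3 = 0.4219 and (3/4)^4 = 0.3164, the smallest such K is 4.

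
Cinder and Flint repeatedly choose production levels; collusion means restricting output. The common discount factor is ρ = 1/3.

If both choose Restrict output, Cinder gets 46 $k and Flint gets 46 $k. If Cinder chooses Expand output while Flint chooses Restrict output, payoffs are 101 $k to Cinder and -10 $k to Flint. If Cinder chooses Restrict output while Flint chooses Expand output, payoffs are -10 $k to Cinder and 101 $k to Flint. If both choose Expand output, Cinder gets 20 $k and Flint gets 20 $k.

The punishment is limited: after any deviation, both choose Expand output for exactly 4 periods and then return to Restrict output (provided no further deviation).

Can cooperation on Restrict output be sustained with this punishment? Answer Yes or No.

No

A one-shot deviation gives 101 now, then 20 for 4 periods, then back to 46.
Gain from deviating: (101−46) today; loss: (46−20) in each of the next 4 periods.
No-deviation condition: (46−20)(ρ+…+ρ^4) ≥ 101−46, i.e. ρ+…+ρ^4 ≥ 55/26.
At ρ = 1/3: ρ+…+ρ^4 = 0.4938 < 2.1154.
So cooperation is not sustainable.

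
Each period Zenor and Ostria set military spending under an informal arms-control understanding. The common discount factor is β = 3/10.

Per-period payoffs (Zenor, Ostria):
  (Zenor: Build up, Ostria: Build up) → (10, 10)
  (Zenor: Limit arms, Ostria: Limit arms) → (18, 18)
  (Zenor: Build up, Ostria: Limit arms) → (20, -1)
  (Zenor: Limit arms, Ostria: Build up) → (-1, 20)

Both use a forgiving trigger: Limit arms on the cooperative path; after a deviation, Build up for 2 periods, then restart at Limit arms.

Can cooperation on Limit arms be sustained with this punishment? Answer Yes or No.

A one-shot deviation gives 20 now, then 10 for 2 periods, then back to 18.
Gain from deviating: (20−18) today; loss: (18−10) in each of the next 2 periods.
No-deviation condition: (18−10)(β+…+β^2) ≥ 20−18, i.e. β+…+β^2 ≥ 1/4.
At β = 3/10: β+…+β^2 = 0.3900 ≥ 0.2500.
So cooperation is sustainable.

Yes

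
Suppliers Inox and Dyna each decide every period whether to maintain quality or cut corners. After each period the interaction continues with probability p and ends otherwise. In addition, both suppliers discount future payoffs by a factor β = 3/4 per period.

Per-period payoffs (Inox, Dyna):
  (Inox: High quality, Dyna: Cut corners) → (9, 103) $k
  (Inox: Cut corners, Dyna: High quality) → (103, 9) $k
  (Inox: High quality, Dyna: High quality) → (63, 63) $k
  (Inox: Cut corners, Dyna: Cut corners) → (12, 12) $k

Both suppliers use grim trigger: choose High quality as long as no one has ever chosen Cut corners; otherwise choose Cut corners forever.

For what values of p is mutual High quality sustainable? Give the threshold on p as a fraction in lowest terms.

160/273

Expected continuation weight on next period's payoff is β·p = 3/4·p, which plays the role of the discount factor.
Cooperation requires 3/4·p ≥ (103−63)/(103−12) = 40/91, hence p ≥ 160/273.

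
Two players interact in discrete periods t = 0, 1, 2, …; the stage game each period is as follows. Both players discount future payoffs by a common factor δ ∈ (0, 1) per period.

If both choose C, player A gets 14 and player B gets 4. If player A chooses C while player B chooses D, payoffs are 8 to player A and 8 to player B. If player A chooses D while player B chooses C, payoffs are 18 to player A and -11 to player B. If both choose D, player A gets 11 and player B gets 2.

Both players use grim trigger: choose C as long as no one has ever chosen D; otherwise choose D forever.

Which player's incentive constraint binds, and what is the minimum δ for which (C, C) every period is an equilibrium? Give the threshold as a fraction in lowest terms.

player B; δ ≥ 2/3

player A: cooperation gives 14 each period; deviation gives 18 once then 11 forever.
  14/(1−δ) ≥ 18 + 11δ/(1−δ) ⇒ δ ≥ 4/7.
player B: cooperation gives 4 each period; deviation gives 8 once then 2 forever.
  δ ≥ 4/6 = 2/3.
Both must hold, so the binding constraint is player B's: δ ≥ 2/3.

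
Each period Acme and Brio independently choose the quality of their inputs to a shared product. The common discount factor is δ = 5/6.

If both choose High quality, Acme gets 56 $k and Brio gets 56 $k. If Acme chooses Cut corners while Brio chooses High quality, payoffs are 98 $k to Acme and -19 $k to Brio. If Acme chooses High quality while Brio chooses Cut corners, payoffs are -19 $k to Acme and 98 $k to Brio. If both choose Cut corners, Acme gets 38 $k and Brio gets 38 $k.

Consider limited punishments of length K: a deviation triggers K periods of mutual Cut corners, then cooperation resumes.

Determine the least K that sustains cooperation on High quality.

No profitable deviation requires (56−38)(δ+…+δ^K) ≥ 98−56, i.e. δ+…+δ^K ≥ 7/3 ≈ 2.3333.
With δ = 5/6, the partial sums are K=1: 0.8333, K=2: 1.5278, K=3: 2.1065, K=4: 2.5887.
K = 4 is the first length at which the sum reaches 2.3333.

4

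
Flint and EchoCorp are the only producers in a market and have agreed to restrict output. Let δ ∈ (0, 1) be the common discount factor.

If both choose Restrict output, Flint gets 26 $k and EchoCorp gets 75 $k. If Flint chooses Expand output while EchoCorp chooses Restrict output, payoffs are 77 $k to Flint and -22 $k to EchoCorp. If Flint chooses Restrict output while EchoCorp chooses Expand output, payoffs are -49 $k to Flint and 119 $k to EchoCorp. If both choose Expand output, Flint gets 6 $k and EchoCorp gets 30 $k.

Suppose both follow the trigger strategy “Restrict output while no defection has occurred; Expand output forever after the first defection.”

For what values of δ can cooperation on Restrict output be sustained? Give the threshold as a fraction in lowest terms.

For Flint: deviation gain 77−26 = 51, per-period punishment loss 26−6 = 20. IC gives δ ≥ 51/71.
For EchoCorp: gain 44, loss 45 per period, so δ ≥ 44/89.
The tighter constraint is Flint's, so cooperation needs δ ≥ 51/71.

51/71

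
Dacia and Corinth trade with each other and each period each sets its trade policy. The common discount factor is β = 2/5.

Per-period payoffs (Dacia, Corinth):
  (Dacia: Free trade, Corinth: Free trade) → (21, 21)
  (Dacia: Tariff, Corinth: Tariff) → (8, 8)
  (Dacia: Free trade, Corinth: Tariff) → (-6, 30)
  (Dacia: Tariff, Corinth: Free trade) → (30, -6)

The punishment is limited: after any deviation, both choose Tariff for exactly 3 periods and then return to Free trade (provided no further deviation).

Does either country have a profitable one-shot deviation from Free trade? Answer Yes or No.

A one-shot deviation gives 30 now, then 8 for 3 periods, then back to 21.
Gain from deviating: (30−21) today; loss: (21−8) in each of the next 3 periods.
No-deviation condition: (21−8)(β+…+β^3) ≥ 30−21, i.e. β+…+β^3 ≥ 9/13.
At β = 2/5: β+…+β^3 = 0.6240 < 0.6923.
So cooperation is not sustainable.

Yes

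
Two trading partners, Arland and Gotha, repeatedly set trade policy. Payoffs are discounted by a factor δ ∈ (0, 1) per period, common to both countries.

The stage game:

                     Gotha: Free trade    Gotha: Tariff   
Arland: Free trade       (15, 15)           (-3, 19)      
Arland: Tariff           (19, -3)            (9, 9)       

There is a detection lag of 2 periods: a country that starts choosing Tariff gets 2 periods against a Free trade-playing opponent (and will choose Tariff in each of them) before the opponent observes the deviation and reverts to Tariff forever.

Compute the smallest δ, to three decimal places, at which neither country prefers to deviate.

Deviating for the 2 undetected periods gains 19−15 = 4 per period over cooperation, then loses 15−9 = 6 per period forever once punishment starts.
Gain: 4(1 + δ + … + δ^1); loss: 6·δ^2/(1−δ).
No profitable deviation ⇔ 4(1−δ^2) ≤ 6·δ^2, i.e. δ^2 ≥ 4/(4+6) = 2/5.
Hence δ ≥ (2/5)^(1/2) ≈ 0.632.

0.632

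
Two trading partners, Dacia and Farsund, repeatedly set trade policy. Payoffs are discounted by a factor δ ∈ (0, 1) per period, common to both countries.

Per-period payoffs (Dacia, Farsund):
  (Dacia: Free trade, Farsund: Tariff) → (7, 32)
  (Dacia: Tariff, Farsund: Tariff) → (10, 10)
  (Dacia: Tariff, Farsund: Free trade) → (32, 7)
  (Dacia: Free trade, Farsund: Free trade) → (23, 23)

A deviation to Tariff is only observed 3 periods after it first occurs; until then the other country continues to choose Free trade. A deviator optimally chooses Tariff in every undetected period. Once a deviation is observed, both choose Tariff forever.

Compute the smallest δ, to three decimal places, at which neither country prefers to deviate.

Deviating for the 3 undetected periods gains 32−23 = 9 per period over cooperation, then loses 23−10 = 13 per period forever once punishment starts.
Gain: 9(1 + δ + … + δ^2); loss: 13·δ^3/(1−δ).
No profitable deviation ⇔ 9(1−δ^3) ≤ 13·δ^3, i.e. δ^3 ≥ 9/(9+13) = 9/22.
Hence δ ≥ (9/22)^(1/3) ≈ 0.742.

0.742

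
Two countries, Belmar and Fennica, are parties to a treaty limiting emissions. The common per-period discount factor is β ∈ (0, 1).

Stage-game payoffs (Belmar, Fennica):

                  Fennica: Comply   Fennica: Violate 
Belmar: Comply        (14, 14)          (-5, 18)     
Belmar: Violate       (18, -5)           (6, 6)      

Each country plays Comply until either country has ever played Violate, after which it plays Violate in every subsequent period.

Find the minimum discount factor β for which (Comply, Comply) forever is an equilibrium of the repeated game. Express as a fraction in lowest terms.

One-period gain from deviating is 18 − 14 = 4. The loss is 14 − 6 = 8 in every subsequent period, with present value 8·β/(1−β).
Deviation is unprofitable when 8·β/(1−β) ≥ 4, i.e. β/(1−β) ≥ 1/2.
Equivalently β ≥ 4/(4+8) = 1/3.

1/3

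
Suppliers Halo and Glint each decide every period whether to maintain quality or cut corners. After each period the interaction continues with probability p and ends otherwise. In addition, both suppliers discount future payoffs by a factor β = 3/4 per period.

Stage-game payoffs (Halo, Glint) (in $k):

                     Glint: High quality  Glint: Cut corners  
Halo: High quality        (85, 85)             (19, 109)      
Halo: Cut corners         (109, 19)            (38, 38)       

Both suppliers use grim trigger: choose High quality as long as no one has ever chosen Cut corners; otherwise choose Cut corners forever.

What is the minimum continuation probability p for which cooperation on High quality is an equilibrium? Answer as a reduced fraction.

With continuation probability p and discount β, the effective per-period discount factor is βp.
Grim-trigger IC: βp ≥ (109−85)/(109−38) = 24/71.
So p ≥ (24/71)/(3/4) = 32/71.

32/71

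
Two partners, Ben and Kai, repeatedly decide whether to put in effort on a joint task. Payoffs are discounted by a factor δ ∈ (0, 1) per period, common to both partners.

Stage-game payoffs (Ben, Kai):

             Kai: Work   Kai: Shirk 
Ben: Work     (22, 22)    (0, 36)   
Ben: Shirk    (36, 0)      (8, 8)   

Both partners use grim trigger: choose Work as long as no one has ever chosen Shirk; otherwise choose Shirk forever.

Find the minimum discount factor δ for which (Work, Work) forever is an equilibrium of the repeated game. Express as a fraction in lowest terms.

1/2

Under grim trigger the critical discount factor is (T−C)/(T−P) with T = 36, C = 22, P = 8.
δ* = (36−22)/(36−8) = 14/28 = 1/2.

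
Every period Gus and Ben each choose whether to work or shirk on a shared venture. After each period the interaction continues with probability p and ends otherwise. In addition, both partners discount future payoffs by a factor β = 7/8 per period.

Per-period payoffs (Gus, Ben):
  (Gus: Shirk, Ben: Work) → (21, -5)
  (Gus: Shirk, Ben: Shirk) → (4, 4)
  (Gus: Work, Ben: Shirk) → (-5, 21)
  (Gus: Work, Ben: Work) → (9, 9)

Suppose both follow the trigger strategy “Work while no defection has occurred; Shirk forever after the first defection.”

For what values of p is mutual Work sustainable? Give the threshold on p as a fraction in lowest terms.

96/119

Expected continuation weight on next period's payoff is β·p = 7/8·p, which plays the role of the discount factor.
Cooperation requires 7/8·p ≥ (21−9)/(21−4) = 12/17, hence p ≥ 96/119.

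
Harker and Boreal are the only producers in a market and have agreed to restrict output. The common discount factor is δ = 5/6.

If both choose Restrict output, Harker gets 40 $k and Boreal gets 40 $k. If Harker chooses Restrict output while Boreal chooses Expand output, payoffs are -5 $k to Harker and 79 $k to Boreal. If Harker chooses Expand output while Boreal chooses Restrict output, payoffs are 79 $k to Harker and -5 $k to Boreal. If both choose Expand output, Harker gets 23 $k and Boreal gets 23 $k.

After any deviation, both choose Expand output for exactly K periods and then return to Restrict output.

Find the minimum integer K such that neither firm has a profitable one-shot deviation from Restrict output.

Need Σ_{k=1}^{K} δ^k ≥ (79−40)/(40−23) = 2.2941 at δ = 5/6.
At K = 3 the sum is 2.1065 < 2.2941; at K = 4 it is 2.5887 ≥ 2.2941.
So the minimum punishment length is K = 4.

4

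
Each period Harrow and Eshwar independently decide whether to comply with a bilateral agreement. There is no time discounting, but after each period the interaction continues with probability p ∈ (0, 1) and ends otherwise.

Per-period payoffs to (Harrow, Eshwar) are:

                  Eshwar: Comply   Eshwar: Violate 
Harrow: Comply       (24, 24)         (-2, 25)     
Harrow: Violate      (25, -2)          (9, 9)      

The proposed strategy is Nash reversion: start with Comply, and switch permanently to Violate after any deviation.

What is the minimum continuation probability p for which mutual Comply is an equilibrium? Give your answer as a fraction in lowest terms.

Expected cooperation value is 24 + p·24 + p²·24 + … = 24/(1−p); deviation gives 25 + p·9/(1−p).
24 ≥ 25(1−p) + 9p ⇒ 16p ≥ 1 ⇒ p ≥ 1/16.

1/16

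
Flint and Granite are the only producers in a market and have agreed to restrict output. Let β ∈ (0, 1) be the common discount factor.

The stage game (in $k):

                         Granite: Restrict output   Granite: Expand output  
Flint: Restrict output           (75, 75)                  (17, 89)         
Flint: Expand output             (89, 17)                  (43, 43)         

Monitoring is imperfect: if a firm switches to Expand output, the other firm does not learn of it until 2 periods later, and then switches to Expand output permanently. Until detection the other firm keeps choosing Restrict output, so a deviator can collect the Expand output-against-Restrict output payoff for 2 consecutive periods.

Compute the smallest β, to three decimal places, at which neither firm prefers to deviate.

0.552

The best deviation is to choose Expand output for all 2 undetected periods, earning 89 each, then 43 forever once detected.
Deviation value: 89(1−β^2)/(1−β) + 43β^2/(1−β); cooperation value: 75/(1−β).
IC: 75 ≥ 89(1−β^2) + 43β^2 = 89 − 46β^2.
So β^2 ≥ 14/46 = 7/23, giving β ≥ (7/23)^(1/2) ≈ 0.552.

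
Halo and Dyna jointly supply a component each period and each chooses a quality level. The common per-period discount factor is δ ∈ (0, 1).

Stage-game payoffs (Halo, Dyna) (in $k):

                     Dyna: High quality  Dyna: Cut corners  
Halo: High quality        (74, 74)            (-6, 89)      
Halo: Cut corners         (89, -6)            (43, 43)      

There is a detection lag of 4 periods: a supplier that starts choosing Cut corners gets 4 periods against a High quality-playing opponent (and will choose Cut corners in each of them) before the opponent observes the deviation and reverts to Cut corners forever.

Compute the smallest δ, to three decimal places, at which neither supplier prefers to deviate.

0.756

Deviating for the 4 undetected periods gains 89−74 = 15 per period over cooperation, then loses 74−43 = 31 per period forever once punishment starts.
Gain: 15(1 + δ + … + δ^3); loss: 31·δ^4/(1−δ).
No profitable deviation ⇔ 15(1−δ^4) ≤ 31·δ^4, i.e. δ^4 ≥ 15/(15+31) = 15/46.
Hence δ ≥ (15/46)^(1/4) ≈ 0.756.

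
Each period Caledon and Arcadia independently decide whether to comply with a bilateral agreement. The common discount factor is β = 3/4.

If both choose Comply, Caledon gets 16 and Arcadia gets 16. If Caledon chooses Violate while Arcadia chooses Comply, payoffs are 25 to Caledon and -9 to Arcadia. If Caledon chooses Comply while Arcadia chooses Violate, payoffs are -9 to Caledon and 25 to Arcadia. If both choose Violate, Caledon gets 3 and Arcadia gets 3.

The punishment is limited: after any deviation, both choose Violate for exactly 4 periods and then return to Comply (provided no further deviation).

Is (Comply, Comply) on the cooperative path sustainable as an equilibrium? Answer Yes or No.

Yes

A one-shot deviation gives 25 now, then 3 for 4 periods, then back to 16.
Gain from deviating: (25−16) today; loss: (16−3) in each of the next 4 periods.
No-deviation condition: (16−3)(β+…+β^4) ≥ 25−16, i.e. β+…+β^4 ≥ 9/13.
At β = 3/4: β+…+β^4 = 2.0508 ≥ 0.6923.
So cooperation is sustainable.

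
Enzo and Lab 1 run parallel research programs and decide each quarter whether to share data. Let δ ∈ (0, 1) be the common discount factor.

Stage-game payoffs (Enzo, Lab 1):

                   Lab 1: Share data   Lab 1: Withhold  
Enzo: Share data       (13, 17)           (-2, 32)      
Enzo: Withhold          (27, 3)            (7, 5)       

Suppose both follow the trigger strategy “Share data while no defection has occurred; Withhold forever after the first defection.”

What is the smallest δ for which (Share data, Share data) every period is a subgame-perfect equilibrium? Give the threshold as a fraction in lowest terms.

7/10

Enzo's threshold: (27−13)/(27−7) = 7/10.
Lab 1's threshold: (32−17)/(32−5) = 5/9.
7/10 > 5/9, so Enzo binds and δ* = 7/10.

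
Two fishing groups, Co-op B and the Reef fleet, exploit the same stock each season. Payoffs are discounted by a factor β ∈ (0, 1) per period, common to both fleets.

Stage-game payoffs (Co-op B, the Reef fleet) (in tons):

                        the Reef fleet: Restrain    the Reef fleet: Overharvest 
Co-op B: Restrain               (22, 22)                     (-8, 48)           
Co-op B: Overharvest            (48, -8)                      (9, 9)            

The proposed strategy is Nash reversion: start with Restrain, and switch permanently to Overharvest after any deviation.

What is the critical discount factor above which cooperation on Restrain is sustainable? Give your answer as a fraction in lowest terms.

2/3

Cooperation forever yields 22 each period: 22/(1−β).
Deviating yields 48 once, then 9 forever: 48 + 9β/(1−β).
No profitable deviation requires 22/(1−β) ≥ 48 + 9β/(1−β).
Multiplying by (1−β): 22 ≥ 48(1−β) + 9β = 48 − 39β.
So 39β ≥ 26, i.e. β ≥ 26/39 = 2/3.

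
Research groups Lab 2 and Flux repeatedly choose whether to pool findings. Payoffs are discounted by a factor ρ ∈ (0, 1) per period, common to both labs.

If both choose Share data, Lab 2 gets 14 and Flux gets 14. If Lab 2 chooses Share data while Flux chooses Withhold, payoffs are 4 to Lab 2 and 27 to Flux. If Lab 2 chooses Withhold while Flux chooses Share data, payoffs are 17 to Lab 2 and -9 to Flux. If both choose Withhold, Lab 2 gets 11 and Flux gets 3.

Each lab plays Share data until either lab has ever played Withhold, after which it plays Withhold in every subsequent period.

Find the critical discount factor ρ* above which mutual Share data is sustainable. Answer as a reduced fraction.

13/24

Lab 2's threshold: (17−14)/(17−11) = 1/2.
Flux's threshold: (27−14)/(27−3) = 13/24.
1/2 < 13/24, so Flux binds and ρ* = 13/24.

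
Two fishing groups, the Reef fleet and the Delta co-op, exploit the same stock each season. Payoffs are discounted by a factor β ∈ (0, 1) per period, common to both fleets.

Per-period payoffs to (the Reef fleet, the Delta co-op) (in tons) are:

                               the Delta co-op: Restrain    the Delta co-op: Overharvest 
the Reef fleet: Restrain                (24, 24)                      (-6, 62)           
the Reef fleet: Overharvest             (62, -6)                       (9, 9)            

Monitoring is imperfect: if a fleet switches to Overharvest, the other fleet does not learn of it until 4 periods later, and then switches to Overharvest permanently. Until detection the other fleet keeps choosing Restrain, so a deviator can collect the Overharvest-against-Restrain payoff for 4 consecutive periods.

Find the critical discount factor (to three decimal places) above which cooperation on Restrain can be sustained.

Deviating for the 4 undetected periods gains 62−24 = 38 per period over cooperation, then loses 24−9 = 15 per period forever once punishment starts.
Gain: 38(1 + β + … + β^3); loss: 15·β^4/(1−β).
No profitable deviation ⇔ 38(1−β^4) ≤ 15·β^4, i.e. β^4 ≥ 38/(38+15) = 38/53.
Hence β ≥ (38/53)^(1/4) ≈ 0.920.

0.920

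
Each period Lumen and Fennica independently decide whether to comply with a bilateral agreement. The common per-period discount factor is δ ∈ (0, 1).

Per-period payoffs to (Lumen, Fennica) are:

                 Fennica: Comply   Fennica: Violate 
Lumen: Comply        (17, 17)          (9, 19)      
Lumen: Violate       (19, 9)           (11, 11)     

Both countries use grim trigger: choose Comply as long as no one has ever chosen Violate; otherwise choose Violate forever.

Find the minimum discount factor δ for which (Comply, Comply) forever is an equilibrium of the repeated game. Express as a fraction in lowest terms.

Cooperation forever yields 17 each period: 17/(1−δ).
Deviating yields 19 once, then 11 forever: 19 + 11δ/(1−δ).
No profitable deviation requires 17/(1−δ) ≥ 19 + 11δ/(1−δ).
Multiplying by (1−δ): 17 ≥ 19(1−δ) + 11δ = 19 − 8δ.
So 8δ ≥ 2, i.e. δ ≥ 2/8 = 1/4.

1/4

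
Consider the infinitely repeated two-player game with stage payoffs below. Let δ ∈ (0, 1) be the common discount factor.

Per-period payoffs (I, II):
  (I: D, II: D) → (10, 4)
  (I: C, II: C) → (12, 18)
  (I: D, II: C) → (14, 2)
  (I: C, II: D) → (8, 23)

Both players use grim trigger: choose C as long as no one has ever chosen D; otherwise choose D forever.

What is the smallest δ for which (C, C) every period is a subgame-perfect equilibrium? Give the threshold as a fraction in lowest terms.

For I: deviation gain 14−12 = 2, per-period punishment loss 12−10 = 2. IC gives δ ≥ 2/4 = 1/2.
For II: gain 5, loss 14 per period, so δ ≥ 5/19.
The tighter constraint is I's, so cooperation needs δ ≥ 1/2.

1/2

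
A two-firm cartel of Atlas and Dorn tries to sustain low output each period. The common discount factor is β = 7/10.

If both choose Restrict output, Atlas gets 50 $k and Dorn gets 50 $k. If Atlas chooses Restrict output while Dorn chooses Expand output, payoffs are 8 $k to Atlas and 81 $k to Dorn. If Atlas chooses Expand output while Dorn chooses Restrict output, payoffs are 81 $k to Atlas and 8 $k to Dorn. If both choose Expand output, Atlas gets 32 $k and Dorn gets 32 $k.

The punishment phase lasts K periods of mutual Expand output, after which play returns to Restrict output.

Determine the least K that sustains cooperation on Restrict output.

4

IC: β(1−β^K)/(1−β) ≥ (81−50)/(50−32) = 31/18.
With β = 7/10: need 1 − β^K ≥ 31/18·(1−7/10)/(7/10), i.e. β^K ≤ 0.2619.
Since (7/10)^3 = 0.3430 and (7/10)^4 = 0.2401, the smallest such K is 4.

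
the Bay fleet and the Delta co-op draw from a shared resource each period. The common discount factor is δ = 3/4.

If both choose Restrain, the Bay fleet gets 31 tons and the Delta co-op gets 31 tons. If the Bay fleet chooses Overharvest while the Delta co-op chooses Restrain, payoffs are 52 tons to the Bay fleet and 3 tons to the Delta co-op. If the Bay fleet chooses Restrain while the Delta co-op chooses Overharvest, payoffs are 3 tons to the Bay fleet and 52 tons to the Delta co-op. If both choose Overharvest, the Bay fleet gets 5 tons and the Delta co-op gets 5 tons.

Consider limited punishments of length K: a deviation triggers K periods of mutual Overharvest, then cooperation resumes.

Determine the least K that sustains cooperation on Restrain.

Need Σ_{k=1}^{K} δ^k ≥ (52−31)/(31−5) = 0.8077 at δ = 3/4.
At K = 1 the sum is 0.7500 < 0.8077; at K = 2 it is 1.3125 ≥ 0.8077.
So the minimum punishment length is K = 2.

2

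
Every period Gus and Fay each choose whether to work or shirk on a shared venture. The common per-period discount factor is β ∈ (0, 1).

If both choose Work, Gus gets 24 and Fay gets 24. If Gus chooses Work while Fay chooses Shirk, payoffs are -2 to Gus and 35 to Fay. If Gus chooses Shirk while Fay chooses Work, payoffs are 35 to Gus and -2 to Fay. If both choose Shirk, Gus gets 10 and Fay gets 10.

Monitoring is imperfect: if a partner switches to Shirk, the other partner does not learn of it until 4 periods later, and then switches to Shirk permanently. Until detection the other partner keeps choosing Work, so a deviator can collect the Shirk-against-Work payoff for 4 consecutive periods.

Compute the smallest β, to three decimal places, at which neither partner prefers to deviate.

0.814

A deviator earns 35 for 4 periods, then 10 forever; cooperating earns 24 forever. Multiplying the IC by (1−β):
24 ≥ 35(1−β^4) + 10β^4, so 25·β^4 ≥ 11 and β^4 ≥ 11/25.
β ≥ (11/25)^(1/4) ≈ 0.814.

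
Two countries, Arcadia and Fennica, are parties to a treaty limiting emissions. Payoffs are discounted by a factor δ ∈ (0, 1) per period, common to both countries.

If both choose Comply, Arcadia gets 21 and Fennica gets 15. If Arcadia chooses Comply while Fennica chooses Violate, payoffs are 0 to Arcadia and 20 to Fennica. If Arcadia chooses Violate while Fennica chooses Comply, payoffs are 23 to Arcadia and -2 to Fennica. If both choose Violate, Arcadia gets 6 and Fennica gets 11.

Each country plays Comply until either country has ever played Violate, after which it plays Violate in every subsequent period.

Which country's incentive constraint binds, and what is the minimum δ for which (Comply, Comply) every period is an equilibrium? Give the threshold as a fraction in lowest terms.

Fennica; δ ≥ 5/9

Arcadia's threshold: (23−21)/(23−6) = 2/17.
Fennica's threshold: (20−15)/(20−11) = 5/9.
2/17 < 5/9, so Fennica binds and δ* = 5/9.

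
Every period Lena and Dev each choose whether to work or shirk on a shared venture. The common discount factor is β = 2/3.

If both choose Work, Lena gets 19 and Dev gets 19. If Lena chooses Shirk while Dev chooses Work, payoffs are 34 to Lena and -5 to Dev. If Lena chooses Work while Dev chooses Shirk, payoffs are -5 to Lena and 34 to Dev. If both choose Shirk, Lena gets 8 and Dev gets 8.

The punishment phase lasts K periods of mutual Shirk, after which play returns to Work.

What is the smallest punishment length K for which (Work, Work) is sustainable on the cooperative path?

IC: β(1−β^K)/(1−β) ≥ (34−19)/(19−8) = 15/11.
With β = 2/3: need 1 − β^K ≥ 15/11·(1−2/3)/(2/3), i.e. β^K ≤ 0.3182.
Since (2/3)^2 = 0.4444 and (2/3)^3 = 0.2963, the smallest such K is 3.

3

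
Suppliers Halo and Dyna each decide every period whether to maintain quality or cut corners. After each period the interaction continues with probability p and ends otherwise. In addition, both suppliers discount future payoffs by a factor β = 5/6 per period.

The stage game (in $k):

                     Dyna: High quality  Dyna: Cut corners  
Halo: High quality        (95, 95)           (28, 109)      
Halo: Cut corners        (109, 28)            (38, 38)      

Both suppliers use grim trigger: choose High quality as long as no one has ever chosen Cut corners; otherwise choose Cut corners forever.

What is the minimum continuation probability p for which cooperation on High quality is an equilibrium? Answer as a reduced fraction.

84/355

Expected continuation weight on next period's payoff is β·p = 5/6·p, which plays the role of the discount factor.
Cooperation requires 5/6·p ≥ (109−95)/(109−38) = 14/71, hence p ≥ 84/355.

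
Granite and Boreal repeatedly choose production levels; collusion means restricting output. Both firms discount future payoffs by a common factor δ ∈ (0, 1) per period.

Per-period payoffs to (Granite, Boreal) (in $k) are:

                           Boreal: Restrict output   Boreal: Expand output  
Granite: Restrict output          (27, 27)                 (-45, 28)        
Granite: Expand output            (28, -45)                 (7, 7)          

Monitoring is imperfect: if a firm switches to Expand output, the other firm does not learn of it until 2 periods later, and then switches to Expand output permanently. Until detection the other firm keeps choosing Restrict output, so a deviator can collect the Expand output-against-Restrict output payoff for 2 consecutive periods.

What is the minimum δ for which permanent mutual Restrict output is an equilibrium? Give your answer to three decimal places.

0.218

The best deviation is to choose Expand output for all 2 undetected periods, earning 28 each, then 7 forever once detected.
Deviation value: 28(1−δ^2)/(1−δ) + 7δ^2/(1−δ); cooperation value: 27/(1−δ).
IC: 27 ≥ 28(1−δ^2) + 7δ^2 = 28 − 21δ^2.
So δ^2 ≥ 1/21, giving δ ≥ (1/21)^(1/2) ≈ 0.218.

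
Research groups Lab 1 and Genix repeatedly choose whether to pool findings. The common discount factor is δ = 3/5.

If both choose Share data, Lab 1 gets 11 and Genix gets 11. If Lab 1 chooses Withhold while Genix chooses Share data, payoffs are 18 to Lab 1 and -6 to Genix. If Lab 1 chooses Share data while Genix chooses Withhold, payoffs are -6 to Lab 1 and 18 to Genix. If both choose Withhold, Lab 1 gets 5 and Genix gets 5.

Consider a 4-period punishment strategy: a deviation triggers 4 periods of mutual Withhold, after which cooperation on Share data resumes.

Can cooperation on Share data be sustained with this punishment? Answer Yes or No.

IC: δ+…+δ^4 ≥ (18−11)/(11−5) = 7/6.
At δ = 3/5: partial sum = 1.3056 ≥ 1.1667. Cooperation sustainable.

Yes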